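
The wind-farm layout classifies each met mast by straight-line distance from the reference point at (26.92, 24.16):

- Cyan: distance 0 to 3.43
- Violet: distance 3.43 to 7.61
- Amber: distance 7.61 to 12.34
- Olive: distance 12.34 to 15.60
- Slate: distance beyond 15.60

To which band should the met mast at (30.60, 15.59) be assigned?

Distance = √((30.60−26.92)² + (15.59−24.16)²) = √(13.542 + 73.445) = 9.327.
7.61 ≤ 9.327 < 12.34 → Amber.

Amber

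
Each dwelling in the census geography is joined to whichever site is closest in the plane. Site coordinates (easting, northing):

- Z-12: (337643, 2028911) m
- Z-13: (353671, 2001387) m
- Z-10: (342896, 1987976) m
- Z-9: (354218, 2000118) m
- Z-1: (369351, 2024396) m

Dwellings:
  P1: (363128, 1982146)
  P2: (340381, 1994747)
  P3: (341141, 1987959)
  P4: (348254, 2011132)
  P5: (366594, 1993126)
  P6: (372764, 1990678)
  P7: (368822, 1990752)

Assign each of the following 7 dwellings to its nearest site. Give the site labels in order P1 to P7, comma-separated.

P1 → Z-9 (d²=402380884.00)
P2 → Z-10 (d²=52171666.00)
P3 → Z-10 (d²=3080314.00)
P4 → Z-13 (d²=124308914.00)
P5 → Z-9 (d²=202053440.00)
P6 → Z-9 (d²=433067716.00)
P7 → Z-9 (d²=300998772.00)

Z-9, Z-10, Z-10, Z-13, Z-9, Z-9, Z-9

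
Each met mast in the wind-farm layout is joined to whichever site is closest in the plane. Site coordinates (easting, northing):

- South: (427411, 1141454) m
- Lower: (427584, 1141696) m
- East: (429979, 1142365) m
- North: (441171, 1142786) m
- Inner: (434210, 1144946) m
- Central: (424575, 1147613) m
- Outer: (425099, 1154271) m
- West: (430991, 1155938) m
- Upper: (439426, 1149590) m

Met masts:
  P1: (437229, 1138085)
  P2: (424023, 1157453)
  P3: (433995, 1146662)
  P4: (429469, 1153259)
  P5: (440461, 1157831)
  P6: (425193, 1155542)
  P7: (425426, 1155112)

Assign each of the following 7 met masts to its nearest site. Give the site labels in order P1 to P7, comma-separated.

P1 → North (d²=37638765.00)
P2 → Outer (d²=11282900.00)
P3 → Inner (d²=2990881.00)
P4 → West (d²=9493525.00)
P5 → Upper (d²=68985306.00)
P6 → Outer (d²=1624277.00)
P7 → Outer (d²=814210.00)

North, Outer, Inner, West, Upper, Outer, Outer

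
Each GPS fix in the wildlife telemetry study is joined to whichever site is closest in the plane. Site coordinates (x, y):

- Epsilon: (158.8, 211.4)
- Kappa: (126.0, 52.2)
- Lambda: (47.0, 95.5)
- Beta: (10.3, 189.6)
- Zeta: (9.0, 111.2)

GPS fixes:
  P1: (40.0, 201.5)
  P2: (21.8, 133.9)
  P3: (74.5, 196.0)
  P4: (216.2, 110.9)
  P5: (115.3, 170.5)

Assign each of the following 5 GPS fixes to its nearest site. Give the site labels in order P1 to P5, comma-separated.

Beta, Zeta, Beta, Kappa, Epsilon

P1 → Beta (d²=1023.70)
P2 → Zeta (d²=679.13)
P3 → Beta (d²=4162.60)
P4 → Kappa (d²=11581.73)
P5 → Epsilon (d²=3565.06)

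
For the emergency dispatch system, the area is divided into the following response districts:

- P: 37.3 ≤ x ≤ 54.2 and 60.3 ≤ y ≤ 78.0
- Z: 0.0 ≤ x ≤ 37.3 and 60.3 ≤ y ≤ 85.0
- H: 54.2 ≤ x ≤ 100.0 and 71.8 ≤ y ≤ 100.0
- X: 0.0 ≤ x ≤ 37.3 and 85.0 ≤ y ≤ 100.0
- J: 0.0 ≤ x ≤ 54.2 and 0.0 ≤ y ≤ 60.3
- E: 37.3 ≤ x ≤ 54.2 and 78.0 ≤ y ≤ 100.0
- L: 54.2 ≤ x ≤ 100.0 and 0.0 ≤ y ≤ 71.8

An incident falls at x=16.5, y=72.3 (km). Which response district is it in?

Z

The point has x = 16.5 and y = 72.3.
Only Z satisfies 0.0 ≤ x ≤ 37.3 and 60.3 ≤ y ≤ 85.0.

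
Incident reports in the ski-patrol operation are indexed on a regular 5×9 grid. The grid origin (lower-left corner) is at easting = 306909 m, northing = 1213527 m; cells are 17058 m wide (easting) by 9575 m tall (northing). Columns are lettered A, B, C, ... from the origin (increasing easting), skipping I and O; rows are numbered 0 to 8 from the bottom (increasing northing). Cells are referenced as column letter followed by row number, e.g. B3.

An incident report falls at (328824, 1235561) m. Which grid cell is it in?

Column index: ⌊(328824 − 306909) / 17058⌋ = ⌊1.285⌋ = 1 → column B
Row offset from origin: ⌊(1235561 − 1213527) / 9575⌋ = ⌊2.301⌋ = 2 → row 2

B2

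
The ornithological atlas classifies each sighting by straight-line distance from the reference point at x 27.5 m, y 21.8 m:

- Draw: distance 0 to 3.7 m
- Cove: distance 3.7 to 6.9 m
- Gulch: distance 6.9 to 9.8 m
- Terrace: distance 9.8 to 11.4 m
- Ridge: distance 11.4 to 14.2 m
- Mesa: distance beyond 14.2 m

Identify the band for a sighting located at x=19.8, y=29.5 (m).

Distance = √((19.8−27.5)² + (29.5−21.8)²) = √(59.290 + 59.290) = 10.889 m.
9.8 ≤ 10.889 < 11.4 → Terrace.

Terrace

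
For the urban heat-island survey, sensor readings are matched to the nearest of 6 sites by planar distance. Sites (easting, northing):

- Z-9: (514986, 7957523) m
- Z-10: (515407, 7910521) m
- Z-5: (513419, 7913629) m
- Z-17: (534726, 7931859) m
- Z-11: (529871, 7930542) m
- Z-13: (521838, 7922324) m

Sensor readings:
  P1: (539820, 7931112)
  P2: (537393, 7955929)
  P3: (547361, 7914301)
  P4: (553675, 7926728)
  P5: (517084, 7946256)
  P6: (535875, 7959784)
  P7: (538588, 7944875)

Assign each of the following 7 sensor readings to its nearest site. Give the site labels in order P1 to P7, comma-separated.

Z-17, Z-9, Z-17, Z-17, Z-9, Z-9, Z-17

P1 → Z-17 (d²=26506845.00)
P2 → Z-9 (d²=504614485.00)
P3 → Z-17 (d²=467926589.00)
P4 → Z-17 (d²=385391762.00)
P5 → Z-9 (d²=131346893.00)
P6 → Z-9 (d²=441462442.00)
P7 → Z-17 (d²=184331300.00)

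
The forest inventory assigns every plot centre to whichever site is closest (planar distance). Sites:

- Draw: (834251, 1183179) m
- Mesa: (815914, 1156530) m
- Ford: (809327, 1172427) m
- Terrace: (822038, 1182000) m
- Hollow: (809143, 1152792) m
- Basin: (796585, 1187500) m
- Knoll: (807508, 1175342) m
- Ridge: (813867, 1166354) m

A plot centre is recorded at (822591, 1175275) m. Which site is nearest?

Squared distances to each site:
Draw: 198428816.000; Mesa: 395957354.000; Ford: 184044800.000; Terrace: 45531434.000; Hollow: 686333993.000; Basin: 825762661.000; Knoll: 227501378.000; Ridge: 155692417.000.
Minimum at Terrace.

Terrace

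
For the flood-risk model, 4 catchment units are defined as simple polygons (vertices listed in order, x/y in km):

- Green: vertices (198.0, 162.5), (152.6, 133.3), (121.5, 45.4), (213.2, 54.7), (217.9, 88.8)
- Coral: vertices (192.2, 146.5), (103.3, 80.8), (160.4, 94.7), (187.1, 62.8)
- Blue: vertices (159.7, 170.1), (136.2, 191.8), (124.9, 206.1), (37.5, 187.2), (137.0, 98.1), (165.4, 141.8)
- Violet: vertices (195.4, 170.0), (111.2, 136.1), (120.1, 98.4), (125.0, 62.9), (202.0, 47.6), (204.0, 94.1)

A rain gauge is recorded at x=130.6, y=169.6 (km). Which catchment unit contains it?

Blue

Cast a ray rightward from (130.6, 169.6). For each polygon, the edges (by vertex number in listed order) whose endpoints lie on opposite sides of y = 169.6, where each meets that height, and whether that is right or left of the point:
Green: no edge straddles that height → 0 crossings.
Coral: no edge straddles that height → 0 crossings.
Blue: 4–5 at x≈57.15 (left), 6–1 at x≈159.80 (right) → 1 crossing.
Violet: 1–2 at x≈194.41 (right), 6–1 at x≈195.45 (right) → 2 crossings.
Only Blue has an odd count, so the point is inside Blue.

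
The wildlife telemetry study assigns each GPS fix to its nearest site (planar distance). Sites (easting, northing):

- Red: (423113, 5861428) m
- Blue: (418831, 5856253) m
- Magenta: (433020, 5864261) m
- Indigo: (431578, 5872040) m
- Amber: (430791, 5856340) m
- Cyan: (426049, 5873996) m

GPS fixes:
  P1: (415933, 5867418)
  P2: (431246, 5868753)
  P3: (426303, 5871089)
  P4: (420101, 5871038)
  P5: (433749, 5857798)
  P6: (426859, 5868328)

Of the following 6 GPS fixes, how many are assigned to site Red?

P1 → Red
P2 → Indigo
P3 → Cyan
P4 → Cyan
P5 → Amber
P6 → Cyan
1 of the 6 goes to Red.

1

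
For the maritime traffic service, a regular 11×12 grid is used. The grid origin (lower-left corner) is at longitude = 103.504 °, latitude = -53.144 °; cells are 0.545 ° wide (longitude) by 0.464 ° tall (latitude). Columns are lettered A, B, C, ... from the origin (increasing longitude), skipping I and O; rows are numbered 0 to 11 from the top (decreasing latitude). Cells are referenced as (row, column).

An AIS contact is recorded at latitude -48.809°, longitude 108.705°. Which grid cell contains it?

Column index: ⌊(108.705 − 103.504) / 0.545⌋ = ⌊9.543⌋ = 9 → column K
Row offset from origin: ⌊(-48.809 − -53.144) / 0.464⌋ = ⌊9.343⌋ = 9 → row 2 (counted from top)

(2, K)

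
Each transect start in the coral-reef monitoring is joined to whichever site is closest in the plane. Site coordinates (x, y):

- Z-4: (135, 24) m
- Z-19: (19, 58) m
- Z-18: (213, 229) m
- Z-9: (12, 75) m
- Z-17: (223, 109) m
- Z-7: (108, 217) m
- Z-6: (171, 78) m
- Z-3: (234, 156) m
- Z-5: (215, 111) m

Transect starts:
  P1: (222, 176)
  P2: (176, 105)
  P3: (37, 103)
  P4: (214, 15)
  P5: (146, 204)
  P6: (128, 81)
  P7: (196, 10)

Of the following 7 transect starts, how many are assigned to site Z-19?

0

P1 → Z-3
P2 → Z-6
P3 → Z-9
P4 → Z-6
P5 → Z-7
P6 → Z-6
P7 → Z-4
0 of the 7 go to Z-19.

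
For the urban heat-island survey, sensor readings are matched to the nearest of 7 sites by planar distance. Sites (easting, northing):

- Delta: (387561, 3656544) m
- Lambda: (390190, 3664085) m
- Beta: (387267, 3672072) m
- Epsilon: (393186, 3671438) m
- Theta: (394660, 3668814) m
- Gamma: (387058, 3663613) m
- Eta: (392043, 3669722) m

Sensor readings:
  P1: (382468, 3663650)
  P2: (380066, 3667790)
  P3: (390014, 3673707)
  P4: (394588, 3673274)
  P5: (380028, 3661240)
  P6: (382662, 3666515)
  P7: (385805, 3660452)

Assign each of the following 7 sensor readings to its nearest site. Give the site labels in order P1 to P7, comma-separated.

Gamma, Gamma, Beta, Epsilon, Gamma, Gamma, Gamma

P1 → Gamma (d²=21069469.00)
P2 → Gamma (d²=66335393.00)
P3 → Beta (d²=10219234.00)
P4 → Epsilon (d²=5336500.00)
P5 → Gamma (d²=55052029.00)
P6 → Gamma (d²=27746420.00)
P7 → Gamma (d²=11561930.00)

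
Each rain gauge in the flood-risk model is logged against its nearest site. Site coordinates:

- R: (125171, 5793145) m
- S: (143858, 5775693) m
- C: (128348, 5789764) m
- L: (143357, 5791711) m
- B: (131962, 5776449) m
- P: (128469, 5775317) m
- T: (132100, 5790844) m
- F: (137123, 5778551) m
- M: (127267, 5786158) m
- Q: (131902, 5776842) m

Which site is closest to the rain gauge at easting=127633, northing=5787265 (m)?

M

Squared distances to each site:
R: 40635844.000; S: 397161809.000; C: 6756226.000; L: 267011092.000; B: 135726097.000; P: 143453600.000; T: 32763330.000; F: 165993896.000; M: 1359405.000; Q: 126863290.000.
Minimum at M.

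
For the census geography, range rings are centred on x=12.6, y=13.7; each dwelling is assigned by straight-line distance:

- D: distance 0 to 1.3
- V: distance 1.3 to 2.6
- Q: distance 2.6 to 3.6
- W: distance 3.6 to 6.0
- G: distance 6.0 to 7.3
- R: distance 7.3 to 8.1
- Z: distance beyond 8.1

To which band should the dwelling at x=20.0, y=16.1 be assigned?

Distance = √((20.0−12.6)² + (16.1−13.7)²) = √(54.760 + 5.760) = 7.779.
7.3 ≤ 7.779 < 8.1 → R.

R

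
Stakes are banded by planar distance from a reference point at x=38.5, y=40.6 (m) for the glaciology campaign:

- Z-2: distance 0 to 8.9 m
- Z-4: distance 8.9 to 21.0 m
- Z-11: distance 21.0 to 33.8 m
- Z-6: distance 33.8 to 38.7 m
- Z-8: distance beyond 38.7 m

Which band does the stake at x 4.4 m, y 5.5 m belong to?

Z-8

Distance = √((4.4−38.5)² + (5.5−40.6)²) = √(1162.810 + 1232.010) = 48.937 m.
38.7 ≤ 48.937 < ∞ → Z-8.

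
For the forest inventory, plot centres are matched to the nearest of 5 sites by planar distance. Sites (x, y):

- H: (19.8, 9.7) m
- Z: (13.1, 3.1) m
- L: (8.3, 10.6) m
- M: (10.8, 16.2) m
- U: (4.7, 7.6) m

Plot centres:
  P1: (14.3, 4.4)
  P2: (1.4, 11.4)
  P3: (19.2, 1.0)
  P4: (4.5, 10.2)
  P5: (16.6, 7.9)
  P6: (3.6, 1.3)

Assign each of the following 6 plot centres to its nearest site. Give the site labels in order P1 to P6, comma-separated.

Z, U, Z, U, H, U

P1 → Z (d²=3.13)
P2 → U (d²=25.33)
P3 → Z (d²=41.62)
P4 → U (d²=6.80)
P5 → H (d²=13.48)
P6 → U (d²=40.90)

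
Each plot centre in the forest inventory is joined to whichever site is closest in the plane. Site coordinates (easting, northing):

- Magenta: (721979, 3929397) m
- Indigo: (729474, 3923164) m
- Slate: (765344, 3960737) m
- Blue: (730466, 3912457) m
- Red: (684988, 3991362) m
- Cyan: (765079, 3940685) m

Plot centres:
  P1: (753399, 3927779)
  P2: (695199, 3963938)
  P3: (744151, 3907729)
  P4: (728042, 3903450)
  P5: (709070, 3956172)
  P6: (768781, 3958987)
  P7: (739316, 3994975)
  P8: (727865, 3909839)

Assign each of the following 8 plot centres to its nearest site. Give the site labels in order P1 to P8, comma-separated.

Cyan, Red, Blue, Blue, Magenta, Slate, Slate, Blue

P1 → Cyan (d²=302987236.00)
P2 → Red (d²=856340297.00)
P3 → Blue (d²=209633209.00)
P4 → Blue (d²=87001825.00)
P5 → Magenta (d²=883542906.00)
P6 → Slate (d²=14875469.00)
P7 → Slate (d²=1849697428.00)
P8 → Blue (d²=13619125.00)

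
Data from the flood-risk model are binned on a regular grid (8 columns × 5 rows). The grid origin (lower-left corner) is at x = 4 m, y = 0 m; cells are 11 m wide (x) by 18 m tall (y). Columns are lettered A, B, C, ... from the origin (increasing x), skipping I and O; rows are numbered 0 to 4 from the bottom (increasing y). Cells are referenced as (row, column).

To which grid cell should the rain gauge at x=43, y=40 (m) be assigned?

Column index: ⌊(43 − 4) / 11⌋ = ⌊3.545⌋ = 3 → column D
Row offset from origin: ⌊(40 − 0) / 18⌋ = ⌊2.222⌋ = 2 → row 2

(2, D)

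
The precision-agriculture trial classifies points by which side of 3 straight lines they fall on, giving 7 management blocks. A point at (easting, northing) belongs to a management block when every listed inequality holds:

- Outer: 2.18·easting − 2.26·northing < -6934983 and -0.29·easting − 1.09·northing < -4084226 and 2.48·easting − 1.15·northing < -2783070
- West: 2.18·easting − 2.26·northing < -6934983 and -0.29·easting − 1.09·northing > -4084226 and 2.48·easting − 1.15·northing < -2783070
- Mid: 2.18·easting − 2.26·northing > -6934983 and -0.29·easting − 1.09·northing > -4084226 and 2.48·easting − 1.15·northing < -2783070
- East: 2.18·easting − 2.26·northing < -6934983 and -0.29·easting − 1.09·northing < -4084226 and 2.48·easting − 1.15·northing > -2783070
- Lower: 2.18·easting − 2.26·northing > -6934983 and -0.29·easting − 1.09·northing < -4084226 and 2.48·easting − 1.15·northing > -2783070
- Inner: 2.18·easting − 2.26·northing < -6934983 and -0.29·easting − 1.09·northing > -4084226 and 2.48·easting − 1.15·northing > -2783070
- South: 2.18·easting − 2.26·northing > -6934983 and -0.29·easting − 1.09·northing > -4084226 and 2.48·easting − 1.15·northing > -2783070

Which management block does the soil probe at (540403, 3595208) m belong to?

West

2.18·540403 − 2.26·3595208 = -6947091.540, which is < -6934983
-0.29·540403 − 1.09·3595208 = -4075493.590, which is > -4084226
2.48·540403 − 1.15·3595208 = -2794289.760, which is < -2783070
This sign pattern matches West.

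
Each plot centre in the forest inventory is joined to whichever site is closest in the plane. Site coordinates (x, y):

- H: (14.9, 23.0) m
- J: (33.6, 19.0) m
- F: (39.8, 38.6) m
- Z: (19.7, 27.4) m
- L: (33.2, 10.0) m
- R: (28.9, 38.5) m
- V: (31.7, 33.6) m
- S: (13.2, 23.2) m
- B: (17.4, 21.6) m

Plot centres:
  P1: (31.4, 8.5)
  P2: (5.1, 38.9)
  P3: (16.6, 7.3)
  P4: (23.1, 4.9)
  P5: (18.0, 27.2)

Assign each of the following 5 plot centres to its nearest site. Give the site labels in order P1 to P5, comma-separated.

L, S, B, L, Z

P1 → L (d²=5.49)
P2 → S (d²=312.10)
P3 → B (d²=205.13)
P4 → L (d²=128.02)
P5 → Z (d²=2.93)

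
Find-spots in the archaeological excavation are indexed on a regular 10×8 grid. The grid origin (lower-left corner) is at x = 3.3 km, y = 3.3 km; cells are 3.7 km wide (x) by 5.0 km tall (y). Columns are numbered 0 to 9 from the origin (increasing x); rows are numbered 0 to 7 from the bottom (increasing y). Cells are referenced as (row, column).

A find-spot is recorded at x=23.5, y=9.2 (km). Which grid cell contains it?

Column index: ⌊(23.5 − 3.3) / 3.7⌋ = ⌊5.459⌋ = 5
Row offset from origin: ⌊(9.2 − 3.3) / 5.0⌋ = ⌊1.180⌋ = 1 → row 1

(1, 5)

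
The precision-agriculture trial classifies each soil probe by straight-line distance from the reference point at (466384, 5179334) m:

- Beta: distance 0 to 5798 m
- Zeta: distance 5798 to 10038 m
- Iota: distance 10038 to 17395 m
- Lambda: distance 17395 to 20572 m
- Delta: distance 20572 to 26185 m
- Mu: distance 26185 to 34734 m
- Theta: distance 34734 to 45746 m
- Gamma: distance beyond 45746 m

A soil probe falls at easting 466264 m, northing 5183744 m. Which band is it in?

Beta

Distance = √((466264−466384)² + (5183744−5179334)²) = √(14400.000 + 19448100.000) = 4411.632 m.
0 ≤ 4411.632 < 5798 → Beta.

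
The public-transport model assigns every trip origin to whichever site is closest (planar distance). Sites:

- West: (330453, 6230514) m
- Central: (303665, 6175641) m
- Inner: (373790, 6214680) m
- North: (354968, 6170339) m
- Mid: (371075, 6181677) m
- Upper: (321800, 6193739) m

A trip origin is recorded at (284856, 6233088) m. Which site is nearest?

West

Squared distances to each site:
West: 2085711885.000; Central: 3653936290.000; Inner: 8248110820.000; North: 8853129545.000; Mid: 10076806882.000; Upper: 2913202937.000.
Minimum at West.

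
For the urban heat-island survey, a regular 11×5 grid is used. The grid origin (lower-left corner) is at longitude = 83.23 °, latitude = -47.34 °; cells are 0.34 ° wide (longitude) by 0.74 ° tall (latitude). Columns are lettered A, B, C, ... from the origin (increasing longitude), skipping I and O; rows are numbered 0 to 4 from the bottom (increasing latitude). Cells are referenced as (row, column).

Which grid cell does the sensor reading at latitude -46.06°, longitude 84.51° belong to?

Column index: ⌊(84.51 − 83.23) / 0.34⌋ = ⌊3.765⌋ = 3 → column D
Row offset from origin: ⌊(-46.06 − -47.34) / 0.74⌋ = ⌊1.730⌋ = 1 → row 1

(1, D)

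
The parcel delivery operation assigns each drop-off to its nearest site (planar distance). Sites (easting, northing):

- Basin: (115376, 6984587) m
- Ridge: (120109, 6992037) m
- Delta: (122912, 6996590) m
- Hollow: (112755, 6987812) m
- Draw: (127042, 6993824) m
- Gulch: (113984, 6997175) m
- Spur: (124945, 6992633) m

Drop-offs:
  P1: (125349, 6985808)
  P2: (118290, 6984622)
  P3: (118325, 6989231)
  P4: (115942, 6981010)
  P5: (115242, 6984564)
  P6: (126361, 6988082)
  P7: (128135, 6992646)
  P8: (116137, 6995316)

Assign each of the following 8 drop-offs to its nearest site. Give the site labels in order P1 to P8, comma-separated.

Spur, Basin, Ridge, Basin, Basin, Spur, Draw, Gulch

P1 → Spur (d²=46743841.00)
P2 → Basin (d²=8492621.00)
P3 → Ridge (d²=11056292.00)
P4 → Basin (d²=13115285.00)
P5 → Basin (d²=18485.00)
P6 → Spur (d²=22716657.00)
P7 → Draw (d²=2582333.00)
P8 → Gulch (d²=8091290.00)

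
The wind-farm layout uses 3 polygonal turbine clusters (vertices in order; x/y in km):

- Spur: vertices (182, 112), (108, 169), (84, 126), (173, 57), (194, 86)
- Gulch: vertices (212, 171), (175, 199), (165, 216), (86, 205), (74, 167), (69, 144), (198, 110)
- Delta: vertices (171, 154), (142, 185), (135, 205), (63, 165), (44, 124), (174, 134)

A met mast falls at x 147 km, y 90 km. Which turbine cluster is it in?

Cast a ray rightward from (147, 90). For each polygon, the edges (by vertex number in listed order) whose endpoints lie on opposite sides of y = 90, where each meets that height, and whether that is right or left of the point:
Spur: 3–4 at x≈130.4 (left), 5–1 at x≈192.2 (right) → 1 crossing.
Gulch: no edge straddles that height → 0 crossings.
Delta: no edge straddles that height → 0 crossings.
Only Spur has an odd count, so the point is inside Spur.

Spur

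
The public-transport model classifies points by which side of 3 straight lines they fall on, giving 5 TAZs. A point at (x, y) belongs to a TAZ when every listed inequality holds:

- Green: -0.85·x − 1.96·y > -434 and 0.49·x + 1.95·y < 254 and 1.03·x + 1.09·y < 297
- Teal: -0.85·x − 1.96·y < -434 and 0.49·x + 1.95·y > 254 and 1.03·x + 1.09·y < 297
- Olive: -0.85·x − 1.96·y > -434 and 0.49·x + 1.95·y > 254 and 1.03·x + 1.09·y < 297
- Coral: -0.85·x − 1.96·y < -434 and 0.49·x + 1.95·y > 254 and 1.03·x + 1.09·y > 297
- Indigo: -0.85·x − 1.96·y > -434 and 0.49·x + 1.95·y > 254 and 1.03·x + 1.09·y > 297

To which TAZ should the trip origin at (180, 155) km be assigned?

-0.85·180 − 1.96·155 = -456.800, which is < -434
0.49·180 + 1.95·155 = 390.450, which is > 254
1.03·180 + 1.09·155 = 354.350, which is > 297
This sign pattern matches Coral.

Coral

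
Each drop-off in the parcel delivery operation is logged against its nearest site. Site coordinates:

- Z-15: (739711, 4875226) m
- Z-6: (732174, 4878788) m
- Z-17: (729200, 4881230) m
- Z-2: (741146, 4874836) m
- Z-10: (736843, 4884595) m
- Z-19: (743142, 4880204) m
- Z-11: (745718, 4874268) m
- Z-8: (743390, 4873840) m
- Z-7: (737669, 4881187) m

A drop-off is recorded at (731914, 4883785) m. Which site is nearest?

Squared distances to each site:
Z-15: 134049690.000; Z-6: 25037609.000; Z-17: 13893821.000; Z-2: 165314425.000; Z-10: 24951141.000; Z-19: 138891545.000; Z-11: 281123705.000; Z-8: 230601601.000; Z-7: 39869629.000.
Minimum at Z-17.

Z-17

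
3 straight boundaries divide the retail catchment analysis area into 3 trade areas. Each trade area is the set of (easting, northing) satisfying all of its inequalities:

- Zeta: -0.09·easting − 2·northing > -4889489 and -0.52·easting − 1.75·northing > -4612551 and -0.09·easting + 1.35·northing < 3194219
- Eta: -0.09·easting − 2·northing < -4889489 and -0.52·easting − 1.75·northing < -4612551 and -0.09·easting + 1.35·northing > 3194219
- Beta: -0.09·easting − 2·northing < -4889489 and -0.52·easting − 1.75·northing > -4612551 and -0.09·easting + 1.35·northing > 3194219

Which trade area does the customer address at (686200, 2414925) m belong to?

-0.09·686200 − 2·2414925 = -4891608.000, which is < -4889489
-0.52·686200 − 1.75·2414925 = -4582942.750, which is > -4612551
-0.09·686200 + 1.35·2414925 = 3198390.750, which is > 3194219
This sign pattern matches Beta.

Beta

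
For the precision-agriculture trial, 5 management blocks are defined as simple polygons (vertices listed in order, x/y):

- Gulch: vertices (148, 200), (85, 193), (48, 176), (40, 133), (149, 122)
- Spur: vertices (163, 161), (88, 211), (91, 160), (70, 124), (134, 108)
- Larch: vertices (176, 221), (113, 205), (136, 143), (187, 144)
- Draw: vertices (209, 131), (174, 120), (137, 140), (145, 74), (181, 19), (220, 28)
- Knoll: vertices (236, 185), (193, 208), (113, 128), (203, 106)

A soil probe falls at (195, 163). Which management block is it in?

Cast a ray rightward from (195, 163). For each polygon, the edges (by vertex number in listed order) whose endpoints lie on opposite sides of y = 163, where each meets that height, and whether that is right or left of the point:
Gulch: 3–4 at x≈45.6 (left), 5–1 at x≈148.5 (left) → 0 crossings.
Spur: 1–2 at x≈160.0 (left), 2–3 at x≈90.8 (left) → 0 crossings.
Larch: 2–3 at x≈128.6 (left), 4–1 at x≈184.3 (left) → 0 crossings.
Draw: no edge straddles that height → 0 crossings.
Knoll: 2–3 at x≈148.0 (left), 4–1 at x≈226.8 (right) → 1 crossing.
Only Knoll has an odd count, so the point is inside Knoll.

Knoll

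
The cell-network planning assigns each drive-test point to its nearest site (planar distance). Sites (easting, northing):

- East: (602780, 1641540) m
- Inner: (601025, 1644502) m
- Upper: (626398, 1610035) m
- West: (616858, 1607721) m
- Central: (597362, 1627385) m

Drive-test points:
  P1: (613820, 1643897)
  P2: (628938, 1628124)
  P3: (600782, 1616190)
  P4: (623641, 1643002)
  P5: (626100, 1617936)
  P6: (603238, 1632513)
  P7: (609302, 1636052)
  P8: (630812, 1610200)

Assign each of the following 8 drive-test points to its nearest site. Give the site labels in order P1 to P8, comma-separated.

P1 → East (d²=127437049.00)
P2 → Upper (d²=333663521.00)
P3 → Central (d²=137024425.00)
P4 → East (d²=437318765.00)
P5 → Upper (d²=62514605.00)
P6 → Central (d²=60823760.00)
P7 → East (d²=72654628.00)
P8 → Upper (d²=19510621.00)

East, Upper, Central, East, Upper, Central, East, Upper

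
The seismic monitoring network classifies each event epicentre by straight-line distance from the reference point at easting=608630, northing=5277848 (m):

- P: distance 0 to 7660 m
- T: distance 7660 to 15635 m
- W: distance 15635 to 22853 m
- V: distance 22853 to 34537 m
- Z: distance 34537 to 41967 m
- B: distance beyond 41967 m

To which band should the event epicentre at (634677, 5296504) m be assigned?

V

Distance = √((634677−608630)² + (5296504−5277848)²) = √(678446209.000 + 348046336.000) = 32038.922 m.
22853 ≤ 32038.922 < 34537 → V.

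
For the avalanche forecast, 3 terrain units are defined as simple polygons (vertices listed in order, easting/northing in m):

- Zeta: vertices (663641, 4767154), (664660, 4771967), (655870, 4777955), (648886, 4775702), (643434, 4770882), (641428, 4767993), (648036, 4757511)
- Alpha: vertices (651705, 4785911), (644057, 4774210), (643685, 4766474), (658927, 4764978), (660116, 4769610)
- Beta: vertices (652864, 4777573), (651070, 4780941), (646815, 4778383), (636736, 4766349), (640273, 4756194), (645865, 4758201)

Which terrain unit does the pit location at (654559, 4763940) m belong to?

Cast a ray rightward from (654559, 4763940). For each polygon, the edges (by vertex number in listed order) whose endpoints lie on opposite sides of northing = 4763940, where each meets that height, and whether that is right or left of the point:
Zeta: 6–7 at easting≈643983.1 (left), 7–1 at easting≈658439.9 (right) → 1 crossing.
Alpha: no edge straddles that height → 0 crossings.
Beta: 4–5 at easting≈637575.1 (left), 6–1 at easting≈647938.5 (left) → 0 crossings.
Only Zeta has an odd count, so the point is inside Zeta.

Zeta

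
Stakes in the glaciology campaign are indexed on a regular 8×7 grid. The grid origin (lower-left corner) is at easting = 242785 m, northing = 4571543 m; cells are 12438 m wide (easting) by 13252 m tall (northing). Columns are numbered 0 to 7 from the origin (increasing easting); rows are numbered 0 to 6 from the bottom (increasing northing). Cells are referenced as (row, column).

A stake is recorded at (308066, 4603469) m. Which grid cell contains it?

(2, 5)

Column index: ⌊(308066 − 242785) / 12438⌋ = ⌊5.249⌋ = 5
Row offset from origin: ⌊(4603469 − 4571543) / 13252⌋ = ⌊2.409⌋ = 2 → row 2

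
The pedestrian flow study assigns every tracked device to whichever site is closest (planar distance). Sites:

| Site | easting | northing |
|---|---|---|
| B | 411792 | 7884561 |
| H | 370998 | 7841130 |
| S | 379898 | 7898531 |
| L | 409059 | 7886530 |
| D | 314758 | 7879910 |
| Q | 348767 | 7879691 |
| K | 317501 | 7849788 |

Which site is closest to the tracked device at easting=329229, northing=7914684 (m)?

D

Squared distances to each site:
B: 7724044098.000; H: 7154840277.000; S: 2828266970.000; L: 7165476616.000; D: 1418640917.000; Q: 1606243493.000; K: 4349036800.000.
Minimum at D.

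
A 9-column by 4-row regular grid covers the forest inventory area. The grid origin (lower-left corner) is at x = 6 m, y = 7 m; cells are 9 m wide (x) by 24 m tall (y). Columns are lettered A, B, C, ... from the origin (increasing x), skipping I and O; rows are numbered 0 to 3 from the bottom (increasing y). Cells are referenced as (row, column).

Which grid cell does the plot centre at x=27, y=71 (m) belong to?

Column index: ⌊(27 − 6) / 9⌋ = ⌊2.333⌋ = 2 → column C
Row offset from origin: ⌊(71 − 7) / 24⌋ = ⌊2.667⌋ = 2 → row 2

(2, C)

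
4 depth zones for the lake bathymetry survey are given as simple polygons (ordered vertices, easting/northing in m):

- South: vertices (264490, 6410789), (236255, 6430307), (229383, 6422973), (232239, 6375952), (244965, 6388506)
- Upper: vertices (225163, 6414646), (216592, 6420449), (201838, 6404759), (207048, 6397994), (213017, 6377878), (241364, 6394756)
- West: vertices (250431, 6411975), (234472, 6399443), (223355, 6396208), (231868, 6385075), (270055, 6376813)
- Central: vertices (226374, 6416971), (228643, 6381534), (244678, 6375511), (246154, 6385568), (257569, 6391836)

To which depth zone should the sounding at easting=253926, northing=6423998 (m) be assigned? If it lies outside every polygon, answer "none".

Cast a ray rightward from (253926, 6423998). For each polygon, the edges (by vertex number in listed order) whose endpoints lie on opposite sides of northing = 6423998, where each meets that height, and whether that is right or left of the point:
South: 1–2 at easting≈245381.7 (left), 2–3 at easting≈230343.4 (left) → 0 crossings.
Upper: no edge straddles that height → 0 crossings.
West: no edge straddles that height → 0 crossings.
Central: no edge straddles that height → 0 crossings.
All counts are even, so the point lies outside every listed polygon.

none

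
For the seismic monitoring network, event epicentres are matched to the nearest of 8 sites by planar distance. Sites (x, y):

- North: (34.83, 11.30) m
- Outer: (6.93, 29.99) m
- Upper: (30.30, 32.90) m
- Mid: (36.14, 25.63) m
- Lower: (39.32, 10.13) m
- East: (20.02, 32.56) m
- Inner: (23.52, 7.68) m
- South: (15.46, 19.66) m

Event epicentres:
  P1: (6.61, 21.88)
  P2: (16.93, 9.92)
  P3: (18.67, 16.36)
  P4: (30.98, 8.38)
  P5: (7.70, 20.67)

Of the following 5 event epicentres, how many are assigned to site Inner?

P1 → Outer
P2 → Inner
P3 → South
P4 → North
P5 → South
1 of the 5 goes to Inner.

1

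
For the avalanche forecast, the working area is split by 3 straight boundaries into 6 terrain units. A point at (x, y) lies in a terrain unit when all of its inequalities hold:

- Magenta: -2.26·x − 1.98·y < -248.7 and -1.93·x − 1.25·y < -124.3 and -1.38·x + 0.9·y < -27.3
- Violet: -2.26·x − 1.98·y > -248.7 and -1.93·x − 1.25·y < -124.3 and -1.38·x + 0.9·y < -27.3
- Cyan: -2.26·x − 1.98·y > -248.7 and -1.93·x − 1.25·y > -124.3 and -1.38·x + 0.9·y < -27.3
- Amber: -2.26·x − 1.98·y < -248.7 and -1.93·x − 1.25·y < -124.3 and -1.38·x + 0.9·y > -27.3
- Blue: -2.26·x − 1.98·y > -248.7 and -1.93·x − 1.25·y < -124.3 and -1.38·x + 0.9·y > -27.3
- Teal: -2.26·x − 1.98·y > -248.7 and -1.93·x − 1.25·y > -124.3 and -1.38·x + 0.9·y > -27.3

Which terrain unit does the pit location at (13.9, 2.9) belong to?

-2.26·13.9 − 1.98·2.9 = -37.156, which is > -248.7
-1.93·13.9 − 1.25·2.9 = -30.452, which is > -124.3
-1.38·13.9 + 0.9·2.9 = -16.572, which is > -27.3
This sign pattern matches Teal.

Teal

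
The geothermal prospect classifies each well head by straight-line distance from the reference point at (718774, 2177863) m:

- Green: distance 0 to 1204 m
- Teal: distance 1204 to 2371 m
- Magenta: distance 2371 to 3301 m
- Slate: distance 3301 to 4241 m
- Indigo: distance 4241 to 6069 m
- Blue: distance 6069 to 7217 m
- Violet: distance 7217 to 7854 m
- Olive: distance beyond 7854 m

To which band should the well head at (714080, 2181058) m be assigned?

Distance = √((714080−718774)² + (2181058−2177863)²) = √(22033636.000 + 10208025.000) = 5678.174 m.
4241 ≤ 5678.174 < 6069 → Indigo.

Indigo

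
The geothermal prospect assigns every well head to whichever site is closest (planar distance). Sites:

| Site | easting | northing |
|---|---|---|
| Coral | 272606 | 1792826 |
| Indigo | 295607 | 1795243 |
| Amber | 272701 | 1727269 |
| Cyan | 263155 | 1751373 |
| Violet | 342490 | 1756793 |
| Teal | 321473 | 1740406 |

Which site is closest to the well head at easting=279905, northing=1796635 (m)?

Coral

Squared distances to each site:
Coral: 67783882.000; Indigo: 248490468.000; Amber: 4863539572.000; Cyan: 2329211144.000; Violet: 5504267189.000; Teal: 4889599065.000.
Minimum at Coral.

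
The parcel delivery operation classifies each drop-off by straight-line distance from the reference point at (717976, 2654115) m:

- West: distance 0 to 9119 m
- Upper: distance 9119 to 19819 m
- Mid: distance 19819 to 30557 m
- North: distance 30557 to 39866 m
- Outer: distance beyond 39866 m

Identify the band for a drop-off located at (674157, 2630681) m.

Outer

Distance = √((674157−717976)² + (2630681−2654115)²) = √(1920104761.000 + 549152356.000) = 49691.620 m.
39866 ≤ 49691.620 < ∞ → Outer.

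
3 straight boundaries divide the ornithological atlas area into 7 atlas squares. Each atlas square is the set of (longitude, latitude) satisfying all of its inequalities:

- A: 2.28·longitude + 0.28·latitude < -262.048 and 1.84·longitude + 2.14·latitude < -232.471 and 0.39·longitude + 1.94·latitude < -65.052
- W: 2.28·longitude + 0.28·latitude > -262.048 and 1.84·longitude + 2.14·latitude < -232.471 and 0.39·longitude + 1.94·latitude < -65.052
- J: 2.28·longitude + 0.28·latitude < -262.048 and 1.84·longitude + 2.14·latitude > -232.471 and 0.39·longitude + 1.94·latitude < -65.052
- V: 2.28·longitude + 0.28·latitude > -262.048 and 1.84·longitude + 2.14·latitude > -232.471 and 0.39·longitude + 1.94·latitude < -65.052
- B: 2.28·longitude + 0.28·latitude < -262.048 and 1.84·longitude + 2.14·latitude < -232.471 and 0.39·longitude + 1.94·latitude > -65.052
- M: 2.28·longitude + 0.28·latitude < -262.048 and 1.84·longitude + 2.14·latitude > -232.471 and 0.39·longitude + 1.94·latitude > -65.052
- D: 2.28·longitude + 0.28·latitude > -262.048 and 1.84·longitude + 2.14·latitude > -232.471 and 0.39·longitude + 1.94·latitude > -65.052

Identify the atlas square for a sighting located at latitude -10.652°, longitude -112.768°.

2.28·-112.768 + 0.28·-10.652 = -260.094, which is > -262.048
1.84·-112.768 + 2.14·-10.652 = -230.288, which is > -232.471
0.39·-112.768 + 1.94·-10.652 = -64.644, which is > -65.052
This sign pattern matches D.

D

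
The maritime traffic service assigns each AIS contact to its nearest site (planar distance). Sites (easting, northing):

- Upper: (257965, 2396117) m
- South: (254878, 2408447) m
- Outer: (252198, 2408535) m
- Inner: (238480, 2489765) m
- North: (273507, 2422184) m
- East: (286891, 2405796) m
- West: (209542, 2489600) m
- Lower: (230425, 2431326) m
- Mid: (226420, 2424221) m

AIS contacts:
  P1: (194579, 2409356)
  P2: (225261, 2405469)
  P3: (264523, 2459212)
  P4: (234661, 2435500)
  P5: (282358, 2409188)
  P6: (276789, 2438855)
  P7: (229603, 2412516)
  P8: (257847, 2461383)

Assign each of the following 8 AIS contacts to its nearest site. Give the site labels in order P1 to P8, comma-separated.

Mid, Mid, North, Lower, East, North, Mid, Inner

P1 → Mid (d²=1234817506.00)
P2 → Mid (d²=352980785.00)
P3 → North (d²=1451785040.00)
P4 → Lower (d²=35365972.00)
P5 → East (d²=32053753.00)
P6 → North (d²=288693765.00)
P7 → Mid (d²=147138514.00)
P8 → Inner (d²=1180618613.00)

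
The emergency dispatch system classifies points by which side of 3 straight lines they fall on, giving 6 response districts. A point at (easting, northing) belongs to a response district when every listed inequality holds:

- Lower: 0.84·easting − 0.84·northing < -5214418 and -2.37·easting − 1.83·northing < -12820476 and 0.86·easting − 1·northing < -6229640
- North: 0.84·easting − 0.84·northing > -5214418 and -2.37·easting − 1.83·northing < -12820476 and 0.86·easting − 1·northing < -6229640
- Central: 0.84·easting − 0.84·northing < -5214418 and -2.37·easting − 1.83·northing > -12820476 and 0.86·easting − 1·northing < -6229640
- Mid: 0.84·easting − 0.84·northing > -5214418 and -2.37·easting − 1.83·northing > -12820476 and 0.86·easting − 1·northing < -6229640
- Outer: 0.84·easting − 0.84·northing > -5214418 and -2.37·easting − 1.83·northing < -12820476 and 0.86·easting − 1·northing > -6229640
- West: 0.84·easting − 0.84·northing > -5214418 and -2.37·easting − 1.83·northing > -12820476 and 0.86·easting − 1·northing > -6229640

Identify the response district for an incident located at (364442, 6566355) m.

0.84·364442 − 0.84·6566355 = -5209606.920, which is > -5214418
-2.37·364442 − 1.83·6566355 = -12880157.190, which is < -12820476
0.86·364442 − 1·6566355 = -6252934.880, which is < -6229640
This sign pattern matches North.

North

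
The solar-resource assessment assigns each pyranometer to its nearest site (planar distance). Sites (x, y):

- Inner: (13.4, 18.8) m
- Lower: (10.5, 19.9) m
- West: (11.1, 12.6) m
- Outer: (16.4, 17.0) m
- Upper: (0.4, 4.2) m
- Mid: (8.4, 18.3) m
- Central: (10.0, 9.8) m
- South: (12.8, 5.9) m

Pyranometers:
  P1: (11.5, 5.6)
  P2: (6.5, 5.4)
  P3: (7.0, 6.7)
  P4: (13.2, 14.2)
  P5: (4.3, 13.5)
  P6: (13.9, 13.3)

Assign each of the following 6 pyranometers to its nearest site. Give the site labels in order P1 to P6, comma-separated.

P1 → South (d²=1.78)
P2 → Central (d²=31.61)
P3 → Central (d²=18.61)
P4 → West (d²=6.97)
P5 → Mid (d²=39.85)
P6 → West (d²=8.33)

South, Central, Central, West, Mid, West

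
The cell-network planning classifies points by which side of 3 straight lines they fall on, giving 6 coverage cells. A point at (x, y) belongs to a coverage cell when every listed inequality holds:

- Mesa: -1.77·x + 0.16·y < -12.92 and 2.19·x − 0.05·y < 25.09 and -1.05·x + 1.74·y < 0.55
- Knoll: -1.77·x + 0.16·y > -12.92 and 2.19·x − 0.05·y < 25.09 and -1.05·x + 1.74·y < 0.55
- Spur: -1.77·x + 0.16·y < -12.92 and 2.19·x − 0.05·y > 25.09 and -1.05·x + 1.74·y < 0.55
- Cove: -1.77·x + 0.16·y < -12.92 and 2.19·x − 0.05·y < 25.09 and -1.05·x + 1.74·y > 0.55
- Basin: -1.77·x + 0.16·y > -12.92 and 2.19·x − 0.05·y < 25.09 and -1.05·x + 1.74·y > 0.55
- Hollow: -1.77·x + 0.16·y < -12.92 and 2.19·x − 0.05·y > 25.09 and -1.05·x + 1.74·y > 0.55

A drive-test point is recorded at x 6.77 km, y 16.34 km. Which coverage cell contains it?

-1.77·6.77 + 0.16·16.34 = -9.368, which is > -12.92
2.19·6.77 − 0.05·16.34 = 14.009, which is < 25.09
-1.05·6.77 + 1.74·16.34 = 21.323, which is > 0.55
This sign pattern matches Basin.

Basin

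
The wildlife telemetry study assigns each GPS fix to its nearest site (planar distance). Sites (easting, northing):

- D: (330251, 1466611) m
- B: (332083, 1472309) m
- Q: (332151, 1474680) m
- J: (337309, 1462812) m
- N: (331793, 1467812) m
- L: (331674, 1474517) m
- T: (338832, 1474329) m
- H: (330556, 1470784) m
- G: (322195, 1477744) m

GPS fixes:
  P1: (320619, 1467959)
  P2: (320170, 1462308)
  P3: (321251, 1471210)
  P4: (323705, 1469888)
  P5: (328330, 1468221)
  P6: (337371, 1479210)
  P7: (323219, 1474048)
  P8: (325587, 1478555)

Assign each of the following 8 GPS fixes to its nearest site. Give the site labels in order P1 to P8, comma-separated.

D, D, G, H, D, T, G, G

P1 → D (d²=94592528.00)
P2 → D (d²=120142370.00)
P3 → G (d²=43584292.00)
P4 → H (d²=47739017.00)
P5 → D (d²=6282341.00)
P6 → T (d²=25958682.00)
P7 → G (d²=14708992.00)
P8 → G (d²=12163385.00)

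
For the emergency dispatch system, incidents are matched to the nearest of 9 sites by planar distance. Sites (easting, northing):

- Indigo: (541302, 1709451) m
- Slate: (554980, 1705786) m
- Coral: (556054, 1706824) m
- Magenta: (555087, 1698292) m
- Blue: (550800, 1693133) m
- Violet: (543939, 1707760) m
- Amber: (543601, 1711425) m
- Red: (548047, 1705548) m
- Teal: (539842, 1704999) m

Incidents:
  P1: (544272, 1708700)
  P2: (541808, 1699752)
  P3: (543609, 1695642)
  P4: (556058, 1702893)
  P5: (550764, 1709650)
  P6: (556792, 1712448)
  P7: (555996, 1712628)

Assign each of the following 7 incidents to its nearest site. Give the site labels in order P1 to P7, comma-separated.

P1 → Violet (d²=994489.00)
P2 → Teal (d²=31396165.00)
P3 → Blue (d²=58005562.00)
P4 → Slate (d²=9531533.00)
P5 → Red (d²=24208493.00)
P6 → Coral (d²=32174020.00)
P7 → Coral (d²=33689780.00)

Violet, Teal, Blue, Slate, Red, Coral, Coral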